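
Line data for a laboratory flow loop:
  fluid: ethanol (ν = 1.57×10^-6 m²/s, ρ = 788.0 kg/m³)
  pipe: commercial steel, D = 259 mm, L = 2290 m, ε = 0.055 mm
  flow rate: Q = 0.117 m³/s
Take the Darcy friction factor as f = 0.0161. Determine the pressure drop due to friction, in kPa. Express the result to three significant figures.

V = 4Q/(πD²) = 4·0.117/(π·0.259²) = 2.221 m/s
h_f = f(L/D)V²/(2g) = 0.01610·(2290/0.259)·2.221²/(2·9.81) = 35.78 m
Δp = ρg·h_f = 788.0·9.81·35.78 = 276.6 kPa

Δp ≈ 277 kPa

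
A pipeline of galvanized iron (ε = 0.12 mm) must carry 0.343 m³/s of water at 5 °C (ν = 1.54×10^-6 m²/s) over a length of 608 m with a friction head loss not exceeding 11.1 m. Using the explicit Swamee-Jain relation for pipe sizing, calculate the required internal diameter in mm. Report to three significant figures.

D ≈ 392 mm

Swamee-Jain (Type III): D = 0.66·[ε^1.25·(LQ²/(gh_f))^4.75 + ν·Q^9.4·(L/(gh_f))^5.2]^0.04
LQ²/(gh_f) = 0.6569; L/(gh_f) = 5.584
Term 1 = ε^1.25·(…)^4.75 = 1.71×10^-6; Term 2 = ν·Q^9.4·(…)^5.2 = 5.05×10^-7
D = 0.66·(1.71×10^-6 + 5.05×10^-7)^0.04 = 0.3920 m = 392 mm
Check: V = 2.84 m/s, Re = 7.23×10^5, f = 0.01606, h_f = 10.2 m ≈ 11.1 m ✓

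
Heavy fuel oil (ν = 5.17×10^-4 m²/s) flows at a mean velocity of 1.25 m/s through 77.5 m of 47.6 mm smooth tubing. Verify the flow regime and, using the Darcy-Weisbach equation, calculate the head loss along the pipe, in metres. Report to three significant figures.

h_f ≈ 72.1 m

Re = VD/ν = 1.25·0.04760/5.17×10^-4 = 115 → laminar (Re < 2300)
f = 64/Re = 0.5561
h_f = f(L/D)V²/(2g) = 0.5561·(77.5/0.04760)·1.25²/(2·9.81) = 72.11 m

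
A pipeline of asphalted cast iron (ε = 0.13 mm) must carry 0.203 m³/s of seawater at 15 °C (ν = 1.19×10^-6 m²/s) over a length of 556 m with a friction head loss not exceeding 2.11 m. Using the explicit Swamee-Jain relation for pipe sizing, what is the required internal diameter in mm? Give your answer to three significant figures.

Swamee-Jain (Type III): D = 0.66·[ε^1.25·(LQ²/(gh_f))^4.75 + ν·Q^9.4·(L/(gh_f))^5.2]^0.04
LQ²/(gh_f) = 1.107; L/(gh_f) = 26.86
Term 1 = ε^1.25·(…)^4.75 = 2.25×10^-5; Term 2 = ν·Q^9.4·(…)^5.2 = 9.94×10^-6
D = 0.66·(2.25×10^-5 + 9.94×10^-6)^0.04 = 0.4365 m = 436 mm
Check: V = 1.36 m/s, Re = 4.98×10^5, f = 0.01636, h_f = 1.95 m ≈ 2.11 m ✓

D ≈ 436 mm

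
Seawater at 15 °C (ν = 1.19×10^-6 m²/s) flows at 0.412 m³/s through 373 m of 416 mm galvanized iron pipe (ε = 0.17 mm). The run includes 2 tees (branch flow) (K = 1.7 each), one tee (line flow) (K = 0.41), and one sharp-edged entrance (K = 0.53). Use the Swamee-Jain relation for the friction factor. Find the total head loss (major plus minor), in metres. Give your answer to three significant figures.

H_L ≈ 9.01 m

V = 4Q/(πD²) = 3.031 m/s; V²/2g = 0.4683 m
Re = 1.06×10^6, ε/D = 4.09×10^-4 → f = 0.01662 (Swamee-Jain)
Major: h_f = f(L/D)·V²/2g = 0.01662·896.6·0.4683 = 6.977 m
Minor: ΣK = 4.34; h_m = ΣK·V²/2g = 2.033 m
Total H_L = 6.977 + 2.033 = 9.009 m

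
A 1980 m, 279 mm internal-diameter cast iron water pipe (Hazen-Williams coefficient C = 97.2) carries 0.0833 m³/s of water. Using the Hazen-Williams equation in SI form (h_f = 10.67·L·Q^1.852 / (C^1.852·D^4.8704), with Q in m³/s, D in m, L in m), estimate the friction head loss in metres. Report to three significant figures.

h_f = 10.67·1980·0.0833^1.852 / (97.2^1.852·0.279^4.8704) = 22.12 m

h_f ≈ 22.1 m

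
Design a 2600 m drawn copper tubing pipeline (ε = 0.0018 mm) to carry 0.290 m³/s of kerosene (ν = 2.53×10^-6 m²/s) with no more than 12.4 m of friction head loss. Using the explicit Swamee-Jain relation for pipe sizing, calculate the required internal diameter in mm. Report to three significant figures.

D ≈ 468 mm

Swamee-Jain (Type III): D = 0.66·[ε^1.25·(LQ²/(gh_f))^4.75 + ν·Q^9.4·(L/(gh_f))^5.2]^0.04
LQ²/(gh_f) = 1.798; L/(gh_f) = 21.37
Term 1 = ε^1.25·(…)^4.75 = 1.07×10^-6; Term 2 = ν·Q^9.4·(…)^5.2 = 1.84×10^-4
D = 0.66·(1.07×10^-6 + 1.84×10^-4)^0.04 = 0.4680 m = 468 mm
Check: V = 1.69 m/s, Re = 3.12×10^5, f = 0.01432, h_f = 11.5 m ≈ 12.4 m ✓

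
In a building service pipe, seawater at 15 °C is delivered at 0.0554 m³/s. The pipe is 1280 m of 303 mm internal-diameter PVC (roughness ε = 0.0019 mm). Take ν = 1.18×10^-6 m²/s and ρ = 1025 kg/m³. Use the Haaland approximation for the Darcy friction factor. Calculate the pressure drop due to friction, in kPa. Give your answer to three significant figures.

Δp ≈ 19.9 kPa

V = 4Q/(πD²) = 4·0.0554/(π·0.303²) = 0.7683 m/s
Re = VD/ν = 0.7683·0.303/1.18×10^-6 = 1.97×10^5 → turbulent
ε/D = 0.0019/303 = 6.27×10^-6
Haaland: f = 0.01558
h_f = f(L/D)V²/(2g) = 0.01558·(1280/0.303)·0.7683²/(2·9.81) = 1.980 m
Δp = ρg·h_f = 1025·9.81·1.980 = 19.91 kPa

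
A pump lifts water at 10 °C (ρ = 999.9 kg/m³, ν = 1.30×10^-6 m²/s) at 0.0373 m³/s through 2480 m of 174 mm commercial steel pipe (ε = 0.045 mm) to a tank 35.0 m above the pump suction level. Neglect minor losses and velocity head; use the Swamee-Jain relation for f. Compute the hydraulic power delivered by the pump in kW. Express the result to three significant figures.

P_hyd ≈ 24.2 kW

V = 4Q/(πD²) = 1.569 m/s; Re = 2.10×10^5; ε/D = 2.59×10^-4; f = 0.01742
h_f = f(L/D)V²/2g = 31.15 m
Total head H = z + h_f = 35.0 + 31.15 = 66.15 m
P_hyd = ρgQH = 999.9·9.81·0.0373·66.15 = 24.20 kW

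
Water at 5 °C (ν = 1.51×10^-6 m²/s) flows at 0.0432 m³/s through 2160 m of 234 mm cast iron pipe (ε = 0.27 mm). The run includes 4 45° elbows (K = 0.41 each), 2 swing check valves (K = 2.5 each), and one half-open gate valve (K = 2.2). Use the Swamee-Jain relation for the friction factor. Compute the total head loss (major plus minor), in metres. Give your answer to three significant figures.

V = 4Q/(πD²) = 1.005 m/s; V²/2g = 0.05143 m
Re = 1.56×10^5, ε/D = 0.00115 → f = 0.02211 (Swamee-Jain)
Major: h_f = f(L/D)·V²/2g = 0.02211·9231·0.05143 = 10.50 m
Minor: ΣK = 8.84; h_m = ΣK·V²/2g = 0.4547 m
Total H_L = 10.50 + 0.4547 = 10.95 m

H_L ≈ 11.0 m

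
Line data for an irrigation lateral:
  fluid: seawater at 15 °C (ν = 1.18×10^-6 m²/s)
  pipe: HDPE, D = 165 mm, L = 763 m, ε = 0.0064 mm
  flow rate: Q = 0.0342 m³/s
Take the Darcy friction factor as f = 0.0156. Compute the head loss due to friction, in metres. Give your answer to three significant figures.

V = 4Q/(πD²) = 4·0.0342/(π·0.165²) = 1.599 m/s
h_f = f(L/D)V²/(2g) = 0.01560·(763/0.165)·1.599²/(2·9.81) = 9.406 m

h_f ≈ 9.41 m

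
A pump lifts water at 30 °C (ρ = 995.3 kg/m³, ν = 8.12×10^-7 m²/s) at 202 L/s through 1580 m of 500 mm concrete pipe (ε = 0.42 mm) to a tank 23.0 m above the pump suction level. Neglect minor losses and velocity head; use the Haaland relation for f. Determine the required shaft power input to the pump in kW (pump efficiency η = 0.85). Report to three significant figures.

V = 4Q/(πD²) = 1.029 m/s; Re = 6.33×10^5; ε/D = 8.40×10^-4; f = 0.01934
h_f = f(L/D)V²/2g = 3.296 m
Total head H = z + h_f = 23.0 + 3.296 = 26.30 m
P_hyd = ρgQH = 995.3·9.81·0.202·26.30 = 51.86 kW
P_shaft = P_hyd/η = 51.86/0.85 = 61.02 kW

P_shaft ≈ 61.0 kW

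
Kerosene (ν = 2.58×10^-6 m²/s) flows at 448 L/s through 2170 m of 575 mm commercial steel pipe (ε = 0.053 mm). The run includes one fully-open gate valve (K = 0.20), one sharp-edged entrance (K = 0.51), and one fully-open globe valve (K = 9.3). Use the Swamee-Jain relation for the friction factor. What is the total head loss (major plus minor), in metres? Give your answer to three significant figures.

V = 4Q/(πD²) = 1.725 m/s; V²/2g = 0.1517 m
Re = 3.85×10^5, ε/D = 9.22×10^-5 → f = 0.01485 (Swamee-Jain)
Major: h_f = f(L/D)·V²/2g = 0.01485·3774·0.1517 = 8.503 m
Minor: ΣK = 10.0; h_m = ΣK·V²/2g = 1.519 m
Total H_L = 8.503 + 1.519 = 10.02 m

H_L ≈ 10.0 m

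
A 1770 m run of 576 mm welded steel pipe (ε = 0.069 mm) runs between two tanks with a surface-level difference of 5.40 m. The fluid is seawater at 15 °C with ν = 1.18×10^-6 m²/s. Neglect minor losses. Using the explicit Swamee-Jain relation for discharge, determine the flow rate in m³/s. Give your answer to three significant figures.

Q ≈ 0.409 m³/s

Swamee-Jain (Type II): Q = -0.965·√(gD⁵h_f/L)·ln[ε/(3.7D) + √(3.17ν²L/(gD³h_f))]
√(gD⁵h_f/L) = √(9.81·0.576⁵·5.40/1770) = 0.04356
ε/(3.7D) = 3.24×10^-5; √(3.17ν²L/(gD³h_f)) = 2.78×10^-5
Q = -0.965·0.04356·ln(6.016×10^-5) = 0.4085 m³/s
Check: V = 1.57 m/s, Re = 7.65×10^5, f = 0.01410, h_f = 5.43 m ≈ 5.40 m ✓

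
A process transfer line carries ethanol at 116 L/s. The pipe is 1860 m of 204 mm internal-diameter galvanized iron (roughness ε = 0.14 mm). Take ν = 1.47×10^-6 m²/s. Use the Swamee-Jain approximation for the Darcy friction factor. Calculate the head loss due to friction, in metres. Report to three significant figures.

h_f ≈ 110 m

V = 4Q/(πD²) = 4·0.116/(π·0.204²) = 3.549 m/s
Re = VD/ν = 3.549·0.204/1.47×10^-6 = 4.93×10^5 → turbulent
ε/D = 0.14/204 = 6.86×10^-4
Swamee-Jain: f = 0.01886
h_f = f(L/D)V²/(2g) = 0.01886·(1860/0.204)·3.549²/(2·9.81) = 110.4 m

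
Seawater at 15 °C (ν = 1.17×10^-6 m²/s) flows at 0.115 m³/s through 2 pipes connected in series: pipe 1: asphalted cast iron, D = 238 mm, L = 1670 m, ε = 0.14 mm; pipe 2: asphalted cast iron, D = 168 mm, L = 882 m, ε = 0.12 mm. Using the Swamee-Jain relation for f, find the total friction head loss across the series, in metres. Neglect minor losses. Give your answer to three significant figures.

Pipe 1: V = 2.585 m/s, Re = 5.26×10^5, ε/D = 5.88×10^-4, f = 0.01827, h_1 = f(L/D)V²/2g = 43.65 m
Pipe 2: V = 5.188 m/s, Re = 7.45×10^5, ε/D = 7.14×10^-4, f = 0.01874, h_2 = f(L/D)V²/2g = 135.0 m
Series → Q common, losses add: H = Σh = 178.6 m

H ≈ 179 m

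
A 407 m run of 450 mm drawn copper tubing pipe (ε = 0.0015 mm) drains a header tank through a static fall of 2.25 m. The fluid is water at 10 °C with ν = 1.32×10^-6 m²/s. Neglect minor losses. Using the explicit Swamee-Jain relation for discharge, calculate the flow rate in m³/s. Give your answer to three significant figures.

Swamee-Jain (Type II): Q = -0.965·√(gD⁵h_f/L)·ln[ε/(3.7D) + √(3.17ν²L/(gD³h_f))]
√(gD⁵h_f/L) = √(9.81·0.450⁵·2.25/407) = 0.03163
ε/(3.7D) = 9.01×10^-7; √(3.17ν²L/(gD³h_f)) = 3.34×10^-5
Q = -0.965·0.03163·ln(3.433×10^-5) = 0.3138 m³/s
Check: V = 1.97 m/s, Re = 6.73×10^5, f = 0.01249, h_f = 2.24 m ≈ 2.25 m ✓

Q ≈ 0.314 m³/s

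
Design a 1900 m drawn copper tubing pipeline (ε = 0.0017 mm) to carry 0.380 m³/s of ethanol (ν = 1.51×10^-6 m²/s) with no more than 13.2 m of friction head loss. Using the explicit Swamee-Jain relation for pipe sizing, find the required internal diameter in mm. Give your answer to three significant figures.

Swamee-Jain (Type III): D = 0.66·[ε^1.25·(LQ²/(gh_f))^4.75 + ν·Q^9.4·(L/(gh_f))^5.2]^0.04
LQ²/(gh_f) = 2.119; L/(gh_f) = 14.67
Term 1 = ε^1.25·(…)^4.75 = 2.17×10^-6; Term 2 = ν·Q^9.4·(…)^5.2 = 1.97×10^-4
D = 0.66·(2.17×10^-6 + 1.97×10^-4)^0.04 = 0.4694 m = 469 mm
Check: V = 2.20 m/s, Re = 6.83×10^5, f = 0.01246, h_f = 12.4 m ≈ 13.2 m ✓

D ≈ 469 mm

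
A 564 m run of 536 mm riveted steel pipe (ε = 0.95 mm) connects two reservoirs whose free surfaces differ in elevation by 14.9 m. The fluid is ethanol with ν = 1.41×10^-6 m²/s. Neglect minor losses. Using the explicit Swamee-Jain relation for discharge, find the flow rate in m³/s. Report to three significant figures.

Q ≈ 0.787 m³/s

Swamee-Jain (Type II): Q = -0.965·√(gD⁵h_f/L)·ln[ε/(3.7D) + √(3.17ν²L/(gD³h_f))]
√(gD⁵h_f/L) = √(9.81·0.536⁵·14.9/564) = 0.1071
ε/(3.7D) = 4.79×10^-4; √(3.17ν²L/(gD³h_f)) = 1.26×10^-5
Q = -0.965·0.1071·ln(4.916×10^-4) = 0.7872 m³/s
Check: V = 3.49 m/s, Re = 1.33×10^6, f = 0.02290, h_f = 14.9 m ≈ 14.9 m ✓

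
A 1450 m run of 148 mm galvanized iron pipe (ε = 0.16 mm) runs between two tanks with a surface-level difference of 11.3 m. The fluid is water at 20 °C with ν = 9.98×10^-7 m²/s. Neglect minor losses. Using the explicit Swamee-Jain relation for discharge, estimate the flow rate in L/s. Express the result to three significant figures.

Swamee-Jain (Type II): Q = -0.965·√(gD⁵h_f/L)·ln[ε/(3.7D) + √(3.17ν²L/(gD³h_f))]
√(gD⁵h_f/L) = √(9.81·0.148⁵·11.3/1450) = 0.002330
ε/(3.7D) = 2.92×10^-4; √(3.17ν²L/(gD³h_f)) = 1.13×10^-4
Q = -0.965·0.002330·ln(4.051×10^-4) = 0.01756 m³/s
Check: V = 1.02 m/s, Re = 1.51×10^5, f = 0.02189, h_f = 11.4 m ≈ 11.3 m ✓

Q ≈ 17.6 L/s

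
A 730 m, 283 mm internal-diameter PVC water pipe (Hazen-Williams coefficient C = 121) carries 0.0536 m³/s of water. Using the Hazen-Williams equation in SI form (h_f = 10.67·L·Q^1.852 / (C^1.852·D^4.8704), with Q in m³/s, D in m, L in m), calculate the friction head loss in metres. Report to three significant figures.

h_f = 10.67·730·0.0536^1.852 / (121^1.852·0.283^4.8704) = 2.242 m

h_f ≈ 2.24 m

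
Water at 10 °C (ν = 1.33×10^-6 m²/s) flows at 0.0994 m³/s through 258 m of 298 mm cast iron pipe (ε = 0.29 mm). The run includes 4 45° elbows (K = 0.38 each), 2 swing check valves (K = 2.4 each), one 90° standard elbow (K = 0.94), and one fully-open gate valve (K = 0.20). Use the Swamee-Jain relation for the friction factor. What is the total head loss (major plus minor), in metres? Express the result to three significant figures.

V = 4Q/(πD²) = 1.425 m/s; V²/2g = 0.1035 m
Re = 3.19×10^5, ε/D = 9.73×10^-4 → f = 0.02058 (Swamee-Jain)
Major: h_f = f(L/D)·V²/2g = 0.02058·865.8·0.1035 = 1.844 m
Minor: ΣK = 7.46; h_m = ΣK·V²/2g = 0.7723 m
Total H_L = 1.844 + 0.7723 = 2.616 m

H_L ≈ 2.62 m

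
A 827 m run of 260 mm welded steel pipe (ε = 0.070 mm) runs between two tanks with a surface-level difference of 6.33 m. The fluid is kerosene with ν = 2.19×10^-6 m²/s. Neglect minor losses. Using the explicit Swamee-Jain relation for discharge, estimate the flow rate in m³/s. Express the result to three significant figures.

Swamee-Jain (Type II): Q = -0.965·√(gD⁵h_f/L)·ln[ε/(3.7D) + √(3.17ν²L/(gD³h_f))]
√(gD⁵h_f/L) = √(9.81·0.260⁵·6.33/827) = 0.009445
ε/(3.7D) = 7.28×10^-5; √(3.17ν²L/(gD³h_f)) = 1.07×10^-4
Q = -0.965·0.009445·ln(1.801×10^-4) = 0.07859 m³/s
Check: V = 1.48 m/s, Re = 1.76×10^5, f = 0.01787, h_f = 6.35 m ≈ 6.33 m ✓

Q ≈ 0.0786 m³/s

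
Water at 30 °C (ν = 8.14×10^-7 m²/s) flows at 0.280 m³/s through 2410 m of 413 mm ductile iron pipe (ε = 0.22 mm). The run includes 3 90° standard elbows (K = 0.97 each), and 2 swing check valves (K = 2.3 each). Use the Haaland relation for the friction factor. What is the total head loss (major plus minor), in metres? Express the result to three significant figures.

V = 4Q/(πD²) = 2.090 m/s; V²/2g = 0.2227 m
Re = 1.06×10^6, ε/D = 5.33×10^-4 → f = 0.01737 (Haaland)
Major: h_f = f(L/D)·V²/2g = 0.01737·5835·0.2227 = 22.57 m
Minor: ΣK = 7.51; h_m = ΣK·V²/2g = 1.672 m
Total H_L = 22.57 + 1.672 = 24.24 m

H_L ≈ 24.2 m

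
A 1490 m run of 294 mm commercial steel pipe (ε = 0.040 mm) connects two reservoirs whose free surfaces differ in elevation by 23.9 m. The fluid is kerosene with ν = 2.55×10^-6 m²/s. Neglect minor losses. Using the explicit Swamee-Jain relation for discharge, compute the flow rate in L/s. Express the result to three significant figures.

Swamee-Jain (Type II): Q = -0.965·√(gD⁵h_f/L)·ln[ε/(3.7D) + √(3.17ν²L/(gD³h_f))]
√(gD⁵h_f/L) = √(9.81·0.294⁵·23.9/1490) = 0.01859
ε/(3.7D) = 3.68×10^-5; √(3.17ν²L/(gD³h_f)) = 7.18×10^-5
Q = -0.965·0.01859·ln(1.086×10^-4) = 0.1638 m³/s
Check: V = 2.41 m/s, Re = 2.78×10^5, f = 0.01592, h_f = 23.9 m ≈ 23.9 m ✓

Q ≈ 164 L/s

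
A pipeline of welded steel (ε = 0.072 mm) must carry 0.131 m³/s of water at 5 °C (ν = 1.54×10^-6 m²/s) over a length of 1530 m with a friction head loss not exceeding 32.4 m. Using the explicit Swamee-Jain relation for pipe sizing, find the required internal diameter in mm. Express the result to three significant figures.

Swamee-Jain (Type III): D = 0.66·[ε^1.25·(LQ²/(gh_f))^4.75 + ν·Q^9.4·(L/(gh_f))^5.2]^0.04
LQ²/(gh_f) = 0.08261; L/(gh_f) = 4.814
Term 1 = ε^1.25·(…)^4.75 = 4.76×10^-11; Term 2 = ν·Q^9.4·(…)^5.2 = 2.75×10^-11
D = 0.66·(4.76×10^-11 + 2.75×10^-11)^0.04 = 0.2598 m = 260 mm
Check: V = 2.47 m/s, Re = 4.17×10^5, f = 0.01641, h_f = 30.1 m ≈ 32.4 m ✓

D ≈ 260 mm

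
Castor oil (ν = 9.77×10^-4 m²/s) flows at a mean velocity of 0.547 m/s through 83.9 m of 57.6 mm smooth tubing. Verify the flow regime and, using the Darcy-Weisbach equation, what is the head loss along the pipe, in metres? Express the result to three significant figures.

h_f ≈ 44.1 m

Re = VD/ν = 0.547·0.05760/9.77×10^-4 = 32.2 → laminar (Re < 2300)
f = 64/Re = 1.985
h_f = f(L/D)V²/(2g) = 1.985·(83.9/0.05760)·0.547²/(2·9.81) = 44.08 m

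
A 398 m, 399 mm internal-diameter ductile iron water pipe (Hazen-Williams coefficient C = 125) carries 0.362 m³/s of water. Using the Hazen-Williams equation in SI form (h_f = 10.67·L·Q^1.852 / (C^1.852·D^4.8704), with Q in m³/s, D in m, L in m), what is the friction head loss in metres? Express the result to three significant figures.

h_f = 10.67·398·0.362^1.852 / (125^1.852·0.399^4.8704) = 7.425 m

h_f ≈ 7.43 m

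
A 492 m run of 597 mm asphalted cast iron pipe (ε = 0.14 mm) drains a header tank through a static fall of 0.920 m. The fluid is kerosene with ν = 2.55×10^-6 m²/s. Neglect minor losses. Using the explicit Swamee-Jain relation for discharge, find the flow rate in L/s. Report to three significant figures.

Swamee-Jain (Type II): Q = -0.965·√(gD⁵h_f/L)·ln[ε/(3.7D) + √(3.17ν²L/(gD³h_f))]
√(gD⁵h_f/L) = √(9.81·0.597⁵·0.920/492) = 0.03730
ε/(3.7D) = 6.34×10^-5; √(3.17ν²L/(gD³h_f)) = 7.27×10^-5
Q = -0.965·0.03730·ln(1.361×10^-4) = 0.3204 m³/s
Check: V = 1.14 m/s, Re = 2.68×10^5, f = 0.01678, h_f = 0.924 m ≈ 0.920 m ✓

Q ≈ 320 L/s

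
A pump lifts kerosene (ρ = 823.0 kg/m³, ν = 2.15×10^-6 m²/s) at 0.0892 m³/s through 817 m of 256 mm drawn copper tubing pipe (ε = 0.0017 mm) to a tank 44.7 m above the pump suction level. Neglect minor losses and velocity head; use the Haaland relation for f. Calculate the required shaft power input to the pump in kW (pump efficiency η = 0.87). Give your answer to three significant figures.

P_shaft ≈ 43.2 kW

V = 4Q/(πD²) = 1.733 m/s; Re = 2.06×10^5; ε/D = 6.64×10^-6; f = 0.01544
h_f = f(L/D)V²/2g = 7.545 m
Total head H = z + h_f = 44.7 + 7.545 = 52.24 m
P_hyd = ρgQH = 823.0·9.81·0.0892·52.24 = 37.63 kW
P_shaft = P_hyd/η = 37.63/0.87 = 43.25 kW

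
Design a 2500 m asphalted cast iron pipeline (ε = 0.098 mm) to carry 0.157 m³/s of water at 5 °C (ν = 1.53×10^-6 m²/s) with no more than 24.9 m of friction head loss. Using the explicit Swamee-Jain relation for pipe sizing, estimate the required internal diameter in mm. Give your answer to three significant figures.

Swamee-Jain (Type III): D = 0.66·[ε^1.25·(LQ²/(gh_f))^4.75 + ν·Q^9.4·(L/(gh_f))^5.2]^0.04
LQ²/(gh_f) = 0.2523; L/(gh_f) = 10.23
Term 1 = ε^1.25·(…)^4.75 = 1.41×10^-8; Term 2 = ν·Q^9.4·(…)^5.2 = 7.56×10^-9
D = 0.66·(1.41×10^-8 + 7.56×10^-9)^0.04 = 0.3258 m = 326 mm
Check: V = 1.88 m/s, Re = 4.01×10^5, f = 0.01665, h_f = 23.1 m ≈ 24.9 m ✓

D ≈ 326 mm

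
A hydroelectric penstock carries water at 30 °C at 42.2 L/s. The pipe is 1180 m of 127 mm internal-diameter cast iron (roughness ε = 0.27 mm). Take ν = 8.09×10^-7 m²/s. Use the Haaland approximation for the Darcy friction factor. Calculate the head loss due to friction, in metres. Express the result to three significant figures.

h_f ≈ 127 m

V = 4Q/(πD²) = 4·0.0422/(π·0.127²) = 3.331 m/s
Re = VD/ν = 3.331·0.127/8.09×10^-7 = 5.23×10^5 → turbulent
ε/D = 0.27/127 = 0.00213
Haaland: f = 0.02415
h_f = f(L/D)V²/(2g) = 0.02415·(1180/0.127)·3.331²/(2·9.81) = 126.9 m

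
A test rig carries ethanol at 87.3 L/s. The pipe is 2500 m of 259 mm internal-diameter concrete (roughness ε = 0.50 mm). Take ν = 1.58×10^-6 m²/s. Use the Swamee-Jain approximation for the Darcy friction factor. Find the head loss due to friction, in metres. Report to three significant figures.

h_f ≈ 32.5 m

V = 4Q/(πD²) = 4·0.0873/(π·0.259²) = 1.657 m/s
Re = VD/ν = 1.657·0.259/1.58×10^-6 = 2.72×10^5 → turbulent
ε/D = 0.50/259 = 0.00193
Swamee-Jain: f = 0.02404
h_f = f(L/D)V²/(2g) = 0.02404·(2500/0.259)·1.657²/(2·9.81) = 32.47 m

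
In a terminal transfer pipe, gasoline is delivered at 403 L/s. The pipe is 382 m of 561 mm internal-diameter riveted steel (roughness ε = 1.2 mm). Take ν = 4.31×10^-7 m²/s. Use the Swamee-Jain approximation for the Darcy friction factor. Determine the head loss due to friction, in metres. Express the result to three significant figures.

h_f ≈ 2.21 m

V = 4Q/(πD²) = 4·0.403/(π·0.561²) = 1.630 m/s
Re = VD/ν = 1.630·0.561/4.31×10^-7 = 2.12×10^6 → turbulent
ε/D = 1.2/561 = 0.00214
Swamee-Jain: f = 0.02397
h_f = f(L/D)V²/(2g) = 0.02397·(382/0.561)·1.630²/(2·9.81) = 2.212 m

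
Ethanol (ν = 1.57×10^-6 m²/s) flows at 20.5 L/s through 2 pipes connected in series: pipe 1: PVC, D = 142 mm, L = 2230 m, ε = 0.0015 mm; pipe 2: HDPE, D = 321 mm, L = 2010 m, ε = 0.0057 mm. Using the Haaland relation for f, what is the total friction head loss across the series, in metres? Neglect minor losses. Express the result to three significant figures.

H ≈ 23.6 m

Pipe 1: V = 1.294 m/s, Re = 1.17×10^5, ε/D = 1.06×10^-5, f = 0.01729, h_1 = f(L/D)V²/2g = 23.20 m
Pipe 2: V = 0.2533 m/s, Re = 5.18×10^4, ε/D = 1.78×10^-5, f = 0.02059, h_2 = f(L/D)V²/2g = 0.4217 m
Series → Q common, losses add: H = Σh = 23.62 m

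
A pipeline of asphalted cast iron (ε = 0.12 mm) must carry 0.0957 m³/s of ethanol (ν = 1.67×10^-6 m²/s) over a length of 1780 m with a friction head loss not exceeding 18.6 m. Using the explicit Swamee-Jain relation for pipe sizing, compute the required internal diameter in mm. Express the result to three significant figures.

D ≈ 270 mm

Swamee-Jain (Type III): D = 0.66·[ε^1.25·(LQ²/(gh_f))^4.75 + ν·Q^9.4·(L/(gh_f))^5.2]^0.04
LQ²/(gh_f) = 0.08934; L/(gh_f) = 9.755
Term 1 = ε^1.25·(…)^4.75 = 1.31×10^-10; Term 2 = ν·Q^9.4·(…)^5.2 = 6.13×10^-11
D = 0.66·(1.31×10^-10 + 6.13×10^-11)^0.04 = 0.2697 m = 270 mm
Check: V = 1.68 m/s, Re = 2.71×10^5, f = 0.01815, h_f = 17.1 m ≈ 18.6 m ✓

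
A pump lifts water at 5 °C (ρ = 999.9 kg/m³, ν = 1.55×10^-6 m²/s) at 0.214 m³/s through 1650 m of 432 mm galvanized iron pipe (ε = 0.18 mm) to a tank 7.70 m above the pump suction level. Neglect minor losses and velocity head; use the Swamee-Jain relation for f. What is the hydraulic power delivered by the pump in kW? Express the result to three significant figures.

P_hyd ≈ 31.4 kW

V = 4Q/(πD²) = 1.460 m/s; Re = 4.07×10^5; ε/D = 4.17×10^-4; f = 0.01745
h_f = f(L/D)V²/2g = 7.240 m
Total head H = z + h_f = 7.70 + 7.240 = 14.94 m
P_hyd = ρgQH = 999.9·9.81·0.214·14.94 = 31.36 kW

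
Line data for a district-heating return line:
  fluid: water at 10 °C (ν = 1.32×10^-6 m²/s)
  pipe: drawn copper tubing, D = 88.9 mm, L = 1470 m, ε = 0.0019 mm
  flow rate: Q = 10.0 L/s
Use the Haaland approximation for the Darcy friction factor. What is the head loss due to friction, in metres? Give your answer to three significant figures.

V = 4Q/(πD²) = 4·0.0100/(π·0.0889²) = 1.611 m/s
Re = VD/ν = 1.611·0.0889/1.32×10^-6 = 1.09×10^5 → turbulent
ε/D = 0.0019/88.9 = 2.14×10^-5
Haaland: f = 0.01761
h_f = f(L/D)V²/(2g) = 0.01761·(1470/0.0889)·1.611²/(2·9.81) = 38.52 m

h_f ≈ 38.5 m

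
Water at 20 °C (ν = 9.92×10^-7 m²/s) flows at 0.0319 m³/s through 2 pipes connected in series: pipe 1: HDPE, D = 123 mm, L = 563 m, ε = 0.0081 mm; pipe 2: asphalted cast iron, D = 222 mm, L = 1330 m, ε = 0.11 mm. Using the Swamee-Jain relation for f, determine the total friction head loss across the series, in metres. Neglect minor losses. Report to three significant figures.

Pipe 1: V = 2.685 m/s, Re = 3.33×10^5, ε/D = 6.59×10^-5, f = 0.01487, h_1 = f(L/D)V²/2g = 25.00 m
Pipe 2: V = 0.8241 m/s, Re = 1.84×10^5, ε/D = 4.95×10^-4, f = 0.01905, h_2 = f(L/D)V²/2g = 3.951 m
Series → Q common, losses add: H = Σh = 28.95 m

H ≈ 28.9 m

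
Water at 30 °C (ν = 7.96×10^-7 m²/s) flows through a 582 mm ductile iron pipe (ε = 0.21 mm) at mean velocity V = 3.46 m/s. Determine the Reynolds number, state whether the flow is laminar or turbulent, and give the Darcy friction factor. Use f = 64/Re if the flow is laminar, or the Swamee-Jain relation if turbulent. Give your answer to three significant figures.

Re ≈ 2.53×10^6; turbulent; f ≈ 0.0159

Re = VD/ν = 3.460·0.582/7.96×10^-7 = 2.53×10^6
Re > 4000 → turbulent; ε/D = 3.61×10^-4
Swamee-Jain: f = 0.01587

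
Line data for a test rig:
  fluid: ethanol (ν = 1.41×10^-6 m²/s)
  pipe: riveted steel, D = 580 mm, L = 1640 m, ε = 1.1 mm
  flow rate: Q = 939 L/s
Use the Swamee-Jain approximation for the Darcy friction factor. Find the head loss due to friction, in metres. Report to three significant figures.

h_f ≈ 42.4 m

V = 4Q/(πD²) = 4·0.939/(π·0.580²) = 3.554 m/s
Re = VD/ν = 3.554·0.580/1.41×10^-6 = 1.46×10^6 → turbulent
ε/D = 1.1/580 = 0.00190
Swamee-Jain: f = 0.02328
h_f = f(L/D)V²/(2g) = 0.02328·(1640/0.580)·3.554²/(2·9.81) = 42.39 m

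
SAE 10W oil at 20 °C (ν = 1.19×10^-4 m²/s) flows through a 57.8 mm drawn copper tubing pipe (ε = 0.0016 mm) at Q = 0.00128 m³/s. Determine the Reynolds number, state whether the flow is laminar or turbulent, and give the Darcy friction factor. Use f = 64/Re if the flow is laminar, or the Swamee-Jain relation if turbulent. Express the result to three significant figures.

V = 4Q/(πD²) = 0.4878 m/s
Re = VD/ν = 0.4878·0.0578/1.19×10^-4 = 237
Re < 2300 → laminar → f = 64/Re = 0.2701

Re ≈ 237; laminar; f = 64/Re ≈ 0.270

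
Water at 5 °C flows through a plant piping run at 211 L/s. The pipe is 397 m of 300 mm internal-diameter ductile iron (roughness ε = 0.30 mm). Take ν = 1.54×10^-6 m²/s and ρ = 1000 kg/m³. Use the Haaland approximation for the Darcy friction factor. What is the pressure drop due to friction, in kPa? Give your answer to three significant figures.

Δp ≈ 119 kPa

V = 4Q/(πD²) = 4·0.211/(π·0.300²) = 2.985 m/s
Re = VD/ν = 2.985·0.300/1.54×10^-6 = 5.82×10^5 → turbulent
ε/D = 0.30/300 = 0.00100
Haaland: f = 0.02013
h_f = f(L/D)V²/(2g) = 0.02013·(397/0.300)·2.985²/(2·9.81) = 12.10 m
Δp = ρg·h_f = 1000·9.81·12.10 = 118.7 kPa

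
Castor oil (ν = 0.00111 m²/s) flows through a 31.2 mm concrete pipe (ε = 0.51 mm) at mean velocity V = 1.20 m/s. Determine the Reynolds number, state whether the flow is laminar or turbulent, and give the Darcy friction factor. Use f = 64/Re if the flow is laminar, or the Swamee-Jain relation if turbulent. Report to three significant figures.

Re = VD/ν = 1.200·0.0312/0.00111 = 33.7
Re < 2300 → laminar → f = 64/Re = 1.897

Re ≈ 33.7; laminar; f = 64/Re ≈ 1.90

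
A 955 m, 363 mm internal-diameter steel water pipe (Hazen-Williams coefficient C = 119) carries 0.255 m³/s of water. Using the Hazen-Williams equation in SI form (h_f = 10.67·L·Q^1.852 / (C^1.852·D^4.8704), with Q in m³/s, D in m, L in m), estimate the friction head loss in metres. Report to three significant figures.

h_f = 10.67·955·0.255^1.852 / (119^1.852·0.363^4.8704) = 16.17 m

h_f ≈ 16.2 m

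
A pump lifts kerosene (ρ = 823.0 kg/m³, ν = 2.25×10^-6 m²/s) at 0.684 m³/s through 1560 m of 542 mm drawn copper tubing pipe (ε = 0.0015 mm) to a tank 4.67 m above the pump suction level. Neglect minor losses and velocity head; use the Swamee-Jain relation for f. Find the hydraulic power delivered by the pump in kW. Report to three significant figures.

P_hyd ≈ 114 kW

V = 4Q/(πD²) = 2.965 m/s; Re = 7.14×10^5; ε/D = 2.77×10^-6; f = 0.01235
h_f = f(L/D)V²/2g = 15.92 m
Total head H = z + h_f = 4.67 + 15.92 = 20.59 m
P_hyd = ρgQH = 823.0·9.81·0.684·20.59 = 113.7 kW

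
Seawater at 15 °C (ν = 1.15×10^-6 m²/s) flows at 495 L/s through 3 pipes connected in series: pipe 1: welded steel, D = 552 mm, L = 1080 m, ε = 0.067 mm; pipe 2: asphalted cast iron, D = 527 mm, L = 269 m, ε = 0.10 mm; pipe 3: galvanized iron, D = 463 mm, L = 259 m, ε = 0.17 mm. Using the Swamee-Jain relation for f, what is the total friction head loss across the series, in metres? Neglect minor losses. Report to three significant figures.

Pipe 1: V = 2.068 m/s, Re = 9.93×10^5, ε/D = 1.21×10^-4, f = 0.01382, h_1 = f(L/D)V²/2g = 5.896 m
Pipe 2: V = 2.269 m/s, Re = 1.04×10^6, ε/D = 1.90×10^-4, f = 0.01462, h_2 = f(L/D)V²/2g = 1.959 m
Pipe 3: V = 2.940 m/s, Re = 1.18×10^6, ε/D = 3.67×10^-4, f = 0.01623, h_3 = f(L/D)V²/2g = 3.999 m
Series → Q common, losses add: H = Σh = 11.85 m

H ≈ 11.9 m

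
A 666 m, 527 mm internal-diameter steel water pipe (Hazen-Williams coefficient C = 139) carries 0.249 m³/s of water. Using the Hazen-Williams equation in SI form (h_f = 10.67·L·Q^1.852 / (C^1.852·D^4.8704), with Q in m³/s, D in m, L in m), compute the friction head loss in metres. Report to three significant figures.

h_f = 10.67·666·0.249^1.852 / (139^1.852·0.527^4.8704) = 1.317 m

h_f ≈ 1.32 m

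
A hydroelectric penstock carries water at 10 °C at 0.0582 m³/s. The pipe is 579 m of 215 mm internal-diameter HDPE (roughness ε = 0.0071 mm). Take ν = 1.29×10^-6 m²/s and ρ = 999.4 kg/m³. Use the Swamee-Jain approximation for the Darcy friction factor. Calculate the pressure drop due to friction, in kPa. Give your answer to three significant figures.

V = 4Q/(πD²) = 4·0.0582/(π·0.215²) = 1.603 m/s
Re = VD/ν = 1.603·0.215/1.29×10^-6 = 2.67×10^5 → turbulent
ε/D = 0.0071/215 = 3.30×10^-5
Swamee-Jain: f = 0.01505
h_f = f(L/D)V²/(2g) = 0.01505·(579/0.215)·1.603²/(2·9.81) = 5.307 m
Δp = ρg·h_f = 999.4·9.81·5.307 = 52.03 kPa

Δp ≈ 52.0 kPa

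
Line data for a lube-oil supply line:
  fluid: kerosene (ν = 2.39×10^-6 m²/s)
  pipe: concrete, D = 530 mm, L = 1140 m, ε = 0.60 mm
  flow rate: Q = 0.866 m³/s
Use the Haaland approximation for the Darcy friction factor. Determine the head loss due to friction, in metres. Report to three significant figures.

h_f ≈ 34.7 m

V = 4Q/(πD²) = 4·0.866/(π·0.530²) = 3.925 m/s
Re = VD/ν = 3.925·0.530/2.39×10^-6 = 8.70×10^5 → turbulent
ε/D = 0.60/530 = 0.00113
Haaland: f = 0.02056
h_f = f(L/D)V²/(2g) = 0.02056·(1140/0.530)·3.925²/(2·9.81) = 34.73 m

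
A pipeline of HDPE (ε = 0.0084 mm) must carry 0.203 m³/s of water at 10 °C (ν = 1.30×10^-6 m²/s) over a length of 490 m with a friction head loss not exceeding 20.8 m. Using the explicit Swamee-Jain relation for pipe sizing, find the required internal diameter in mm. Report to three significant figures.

D ≈ 255 mm

Swamee-Jain (Type III): D = 0.66·[ε^1.25·(LQ²/(gh_f))^4.75 + ν·Q^9.4·(L/(gh_f))^5.2]^0.04
LQ²/(gh_f) = 0.09896; L/(gh_f) = 2.401
Term 1 = ε^1.25·(…)^4.75 = 7.65×10^-12; Term 2 = ν·Q^9.4·(…)^5.2 = 3.83×10^-11
D = 0.66·(7.65×10^-12 + 3.83×10^-11)^0.04 = 0.2547 m = 255 mm
Check: V = 3.98 m/s, Re = 7.81×10^5, f = 0.01276, h_f = 19.9 m ≈ 20.8 m ✓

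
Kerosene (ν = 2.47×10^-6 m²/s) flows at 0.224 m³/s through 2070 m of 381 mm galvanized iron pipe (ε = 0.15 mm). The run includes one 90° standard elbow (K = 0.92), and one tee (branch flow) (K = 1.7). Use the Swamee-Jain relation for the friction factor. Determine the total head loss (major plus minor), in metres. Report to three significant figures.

V = 4Q/(πD²) = 1.965 m/s; V²/2g = 0.1968 m
Re = 3.03×10^5, ε/D = 3.94×10^-4 → f = 0.01767 (Swamee-Jain)
Major: h_f = f(L/D)·V²/2g = 0.01767·5433·0.1968 = 18.89 m
Minor: ΣK = 2.62; h_m = ΣK·V²/2g = 0.5155 m
Total H_L = 18.89 + 0.5155 = 19.41 m

H_L ≈ 19.4 m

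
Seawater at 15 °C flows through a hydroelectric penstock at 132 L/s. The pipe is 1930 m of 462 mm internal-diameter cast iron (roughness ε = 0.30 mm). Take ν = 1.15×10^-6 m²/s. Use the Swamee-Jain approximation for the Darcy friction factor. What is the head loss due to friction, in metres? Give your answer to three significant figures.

V = 4Q/(πD²) = 4·0.132/(π·0.462²) = 0.7874 m/s
Re = VD/ν = 0.7874·0.462/1.15×10^-6 = 3.16×10^5 → turbulent
ε/D = 0.30/462 = 6.49×10^-4
Swamee-Jain: f = 0.01908
h_f = f(L/D)V²/(2g) = 0.01908·(1930/0.462)·0.7874²/(2·9.81) = 2.518 m

h_f ≈ 2.52 m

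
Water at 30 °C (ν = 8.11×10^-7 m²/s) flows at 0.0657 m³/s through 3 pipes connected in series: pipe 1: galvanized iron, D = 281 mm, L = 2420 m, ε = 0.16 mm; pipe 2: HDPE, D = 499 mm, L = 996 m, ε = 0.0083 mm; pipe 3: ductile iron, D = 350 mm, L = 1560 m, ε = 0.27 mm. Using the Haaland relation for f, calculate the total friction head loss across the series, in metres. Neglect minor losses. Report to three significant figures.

Pipe 1: V = 1.059 m/s, Re = 3.67×10^5, ε/D = 5.69×10^-4, f = 0.01826, h_1 = f(L/D)V²/2g = 8.995 m
Pipe 2: V = 0.3359 m/s, Re = 2.07×10^5, ε/D = 1.66×10^-5, f = 0.01550, h_2 = f(L/D)V²/2g = 0.1780 m
Pipe 3: V = 0.6829 m/s, Re = 2.95×10^5, ε/D = 7.71×10^-4, f = 0.01952, h_3 = f(L/D)V²/2g = 2.067 m
Series → Q common, losses add: H = Σh = 11.24 m

H ≈ 11.2 m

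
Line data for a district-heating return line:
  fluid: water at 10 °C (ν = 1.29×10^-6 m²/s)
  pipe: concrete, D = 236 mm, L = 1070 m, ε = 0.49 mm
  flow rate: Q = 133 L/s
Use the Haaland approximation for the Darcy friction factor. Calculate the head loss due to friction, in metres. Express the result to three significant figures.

V = 4Q/(πD²) = 4·0.133/(π·0.236²) = 3.040 m/s
Re = VD/ν = 3.040·0.236/1.29×10^-6 = 5.56×10^5 → turbulent
ε/D = 0.49/236 = 0.00208
Haaland: f = 0.02399
h_f = f(L/D)V²/(2g) = 0.02399·(1070/0.236)·3.040²/(2·9.81) = 51.24 m

h_f ≈ 51.2 m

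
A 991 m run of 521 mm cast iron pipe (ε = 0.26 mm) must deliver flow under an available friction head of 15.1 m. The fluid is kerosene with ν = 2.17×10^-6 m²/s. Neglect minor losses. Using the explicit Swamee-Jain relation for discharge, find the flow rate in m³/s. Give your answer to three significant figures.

Swamee-Jain (Type II): Q = -0.965·√(gD⁵h_f/L)·ln[ε/(3.7D) + √(3.17ν²L/(gD³h_f))]
√(gD⁵h_f/L) = √(9.81·0.521⁵·15.1/991) = 0.07575
ε/(3.7D) = 1.35×10^-4; √(3.17ν²L/(gD³h_f)) = 2.66×10^-5
Q = -0.965·0.07575·ln(1.614×10^-4) = 0.6382 m³/s
Check: V = 2.99 m/s, Re = 7.19×10^5, f = 0.01749, h_f = 15.2 m ≈ 15.1 m ✓

Q ≈ 0.638 m³/s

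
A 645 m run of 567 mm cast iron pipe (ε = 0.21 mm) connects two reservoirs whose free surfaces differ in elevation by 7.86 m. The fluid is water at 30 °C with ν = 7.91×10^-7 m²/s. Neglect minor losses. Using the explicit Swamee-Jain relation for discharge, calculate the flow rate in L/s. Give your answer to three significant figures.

Q ≈ 736 L/s

Swamee-Jain (Type II): Q = -0.965·√(gD⁵h_f/L)·ln[ε/(3.7D) + √(3.17ν²L/(gD³h_f))]
√(gD⁵h_f/L) = √(9.81·0.567⁵·7.86/645) = 0.08370
ε/(3.7D) = 1.00×10^-4; √(3.17ν²L/(gD³h_f)) = 9.54×10^-6
Q = -0.965·0.08370·ln(1.096×10^-4) = 0.7365 m³/s
Check: V = 2.92 m/s, Re = 2.09×10^6, f = 0.01601, h_f = 7.90 m ≈ 7.86 m ✓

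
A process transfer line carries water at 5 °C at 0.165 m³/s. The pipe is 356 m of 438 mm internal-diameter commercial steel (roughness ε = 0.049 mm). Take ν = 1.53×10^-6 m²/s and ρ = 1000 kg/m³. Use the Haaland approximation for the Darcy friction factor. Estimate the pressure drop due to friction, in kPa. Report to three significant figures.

Δp ≈ 7.43 kPa

V = 4Q/(πD²) = 4·0.165/(π·0.438²) = 1.095 m/s
Re = VD/ν = 1.095·0.438/1.53×10^-6 = 3.13×10^5 → turbulent
ε/D = 0.049/438 = 1.12×10^-4
Haaland: f = 0.01524
h_f = f(L/D)V²/(2g) = 0.01524·(356/0.438)·1.095²/(2·9.81) = 0.7572 m
Δp = ρg·h_f = 1000·9.81·0.7572 = 7.428 kPa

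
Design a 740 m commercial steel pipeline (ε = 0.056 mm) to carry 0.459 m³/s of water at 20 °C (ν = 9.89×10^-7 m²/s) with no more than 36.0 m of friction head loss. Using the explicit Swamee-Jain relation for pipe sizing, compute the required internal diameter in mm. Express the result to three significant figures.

Swamee-Jain (Type III): D = 0.66·[ε^1.25·(LQ²/(gh_f))^4.75 + ν·Q^9.4·(L/(gh_f))^5.2]^0.04
LQ²/(gh_f) = 0.4415; L/(gh_f) = 2.095
Term 1 = ε^1.25·(…)^4.75 = 9.96×10^-8; Term 2 = ν·Q^9.4·(…)^5.2 = 3.07×10^-8
D = 0.66·(9.96×10^-8 + 3.07×10^-8)^0.04 = 0.3501 m = 350 mm
Check: V = 4.77 m/s, Re = 1.69×10^6, f = 0.01390, h_f = 34.1 m ≈ 36.0 m ✓

D ≈ 350 mm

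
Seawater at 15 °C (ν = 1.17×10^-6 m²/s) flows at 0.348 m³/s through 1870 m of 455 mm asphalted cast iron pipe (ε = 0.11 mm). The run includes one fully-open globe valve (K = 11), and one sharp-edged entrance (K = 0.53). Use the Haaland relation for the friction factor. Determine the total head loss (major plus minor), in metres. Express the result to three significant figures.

V = 4Q/(πD²) = 2.140 m/s; V²/2g = 0.2335 m
Re = 8.32×10^5, ε/D = 2.42×10^-4 → f = 0.01518 (Haaland)
Major: h_f = f(L/D)·V²/2g = 0.01518·4110·0.2335 = 14.56 m
Minor: ΣK = 11.5; h_m = ΣK·V²/2g = 2.692 m
Total H_L = 14.56 + 2.692 = 17.25 m

H_L ≈ 17.3 m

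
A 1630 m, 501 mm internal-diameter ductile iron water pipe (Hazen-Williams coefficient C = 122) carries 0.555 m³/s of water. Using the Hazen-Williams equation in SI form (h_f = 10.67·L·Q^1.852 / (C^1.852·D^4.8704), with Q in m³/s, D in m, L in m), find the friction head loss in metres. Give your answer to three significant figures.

h_f = 10.67·1630·0.555^1.852 / (122^1.852·0.501^4.8704) = 23.16 m

h_f ≈ 23.2 m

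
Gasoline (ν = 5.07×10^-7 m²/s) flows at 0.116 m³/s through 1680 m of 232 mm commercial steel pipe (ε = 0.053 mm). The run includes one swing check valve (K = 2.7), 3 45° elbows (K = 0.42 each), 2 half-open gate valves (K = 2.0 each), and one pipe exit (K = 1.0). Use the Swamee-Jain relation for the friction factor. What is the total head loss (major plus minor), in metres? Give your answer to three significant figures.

V = 4Q/(πD²) = 2.744 m/s; V²/2g = 0.3838 m
Re = 1.26×10^6, ε/D = 2.28×10^-4 → f = 0.01491 (Swamee-Jain)
Major: h_f = f(L/D)·V²/2g = 0.01491·7241·0.3838 = 41.43 m
Minor: ΣK = 8.96; h_m = ΣK·V²/2g = 3.439 m
Total H_L = 41.43 + 3.439 = 44.87 m

H_L ≈ 44.9 m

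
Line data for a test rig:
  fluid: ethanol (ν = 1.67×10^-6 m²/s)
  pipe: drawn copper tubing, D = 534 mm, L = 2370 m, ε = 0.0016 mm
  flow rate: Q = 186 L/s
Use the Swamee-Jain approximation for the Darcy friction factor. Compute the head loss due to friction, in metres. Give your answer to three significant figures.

h_f ≈ 2.30 m

V = 4Q/(πD²) = 4·0.186/(π·0.534²) = 0.8305 m/s
Re = VD/ν = 0.8305·0.534/1.67×10^-6 = 2.66×10^5 → turbulent
ε/D = 0.0016/534 = 3.00×10^-6
Swamee-Jain: f = 0.01474
h_f = f(L/D)V²/(2g) = 0.01474·(2370/0.534)·0.8305²/(2·9.81) = 2.300 m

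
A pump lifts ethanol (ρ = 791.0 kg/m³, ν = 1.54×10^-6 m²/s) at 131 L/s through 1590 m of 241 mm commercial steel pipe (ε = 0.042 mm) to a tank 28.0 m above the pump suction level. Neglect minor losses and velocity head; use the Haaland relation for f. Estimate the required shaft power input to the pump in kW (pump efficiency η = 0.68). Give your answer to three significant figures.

P_shaft ≈ 105 kW

V = 4Q/(πD²) = 2.872 m/s; Re = 4.49×10^5; ε/D = 1.74×10^-4; f = 0.01519
h_f = f(L/D)V²/2g = 42.13 m
Total head H = z + h_f = 28.0 + 42.13 = 70.13 m
P_hyd = ρgQH = 791.0·9.81·0.131·70.13 = 71.29 kW
P_shaft = P_hyd/η = 71.29/0.68 = 104.8 kW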